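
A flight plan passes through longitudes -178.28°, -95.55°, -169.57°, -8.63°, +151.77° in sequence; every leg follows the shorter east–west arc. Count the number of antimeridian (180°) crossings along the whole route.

Leg 1: -178.28° → -95.55°, shortest Δλ = 82.73° (east) — does not cross 180°.
Leg 2: -95.55° → -169.57°, shortest Δλ = -74.02° (west) — does not cross 180°.
Leg 3: -169.57° → -8.63°, shortest Δλ = 160.94° (east) — does not cross 180°.
Leg 4: -8.63° → +151.77°, shortest Δλ = 160.4° (east) — does not cross 180°.
Total crossings: 0.

0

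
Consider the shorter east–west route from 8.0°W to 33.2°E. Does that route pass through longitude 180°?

No

Signed shortest Δλ = ((33.2 − -8.0 + 180) mod 360) − 180 = 41.2°.
Going east by 41.2° from -8.0° reaches +33.2° without touching 180°.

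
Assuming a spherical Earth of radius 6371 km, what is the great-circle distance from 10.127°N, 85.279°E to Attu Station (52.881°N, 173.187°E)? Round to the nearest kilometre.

Δλ = 173.187 − 85.279 = 87.908°.
Δφ = 52.881 − 10.127 = 42.754°.
a = sin²(Δφ/2) + cos φ₁ · cos φ₂ · sin²(Δλ/2) = 0.419055.
c = 2·atan2(√a, √(1−a)) = 1.40819 rad → d = 6371·c ≈ 8971.58 km.

8972 km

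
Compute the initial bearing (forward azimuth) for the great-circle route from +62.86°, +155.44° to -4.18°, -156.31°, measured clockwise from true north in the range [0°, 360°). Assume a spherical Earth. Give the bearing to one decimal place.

Δλ = -156.31 − 155.44 = -311.75°; wrapped into (−180°, 180°]: 48.25°.
θ = atan2( sin Δλ · cos φ₂ , cos φ₁ · sin φ₂ − sin φ₁ · cos φ₂ · cos Δλ )
  = atan2(0.74407, -0.62424) = 129.995° → normalised to [0°, 360°): 129.995°.

130.0°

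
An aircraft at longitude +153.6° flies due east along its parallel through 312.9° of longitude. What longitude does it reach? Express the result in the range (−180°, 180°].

Start at +153.6°; shift +312.9° → +466.5°.
+466.5° lies outside (−180°, 180°]; subtract 360° → +106.5°.

+106.5°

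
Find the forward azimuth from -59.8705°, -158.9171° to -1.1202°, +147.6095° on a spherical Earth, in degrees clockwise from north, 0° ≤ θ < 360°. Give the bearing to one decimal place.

Δλ = 147.6095 − -158.9171 = 306.5266°; wrapped into (−180°, 180°]: -53.4734°.
θ = atan2( sin Δλ · cos φ₂ , cos φ₁ · sin φ₂ − sin φ₁ · cos φ₂ · cos Δλ )
  = atan2(-0.80343, 0.50487) = -57.855° → normalised to [0°, 360°): 302.145°.

302.1°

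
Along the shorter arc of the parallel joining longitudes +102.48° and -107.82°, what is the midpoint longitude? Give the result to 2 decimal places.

+177.33°

Signed shortest Δλ from +102.48° to -107.82° is +149.70°.
Midpoint longitude = +102.48° + (+149.70°)/2 = +102.48° + 74.85° = +177.33°.
(The naïve average (+102.48 + -107.82)/2 = -2.67° is on the wrong side of the globe.)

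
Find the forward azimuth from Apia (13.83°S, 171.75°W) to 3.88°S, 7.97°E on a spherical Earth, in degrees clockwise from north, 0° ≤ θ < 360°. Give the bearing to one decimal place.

179.1°

Δλ = 7.97 − -171.75 = 179.72°.
θ = atan2( sin Δλ · cos φ₂ , cos φ₁ · sin φ₂ − sin φ₁ · cos φ₂ · cos Δλ )
  = atan2(0.00488, -0.30420) = 179.082° → normalised to [0°, 360°): 179.082°.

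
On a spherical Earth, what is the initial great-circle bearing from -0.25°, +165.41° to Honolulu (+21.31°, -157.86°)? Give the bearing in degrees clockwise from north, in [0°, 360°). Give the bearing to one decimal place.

Δλ = -157.86 − 165.41 = -323.27°; wrapped into (−180°, 180°]: 36.73°.
θ = atan2( sin Δλ · cos φ₂ , cos φ₁ · sin φ₂ − sin φ₁ · cos φ₂ · cos Δλ )
  = atan2(0.55716, 0.36667) = 56.651° → normalised to [0°, 360°): 56.651°.

56.7°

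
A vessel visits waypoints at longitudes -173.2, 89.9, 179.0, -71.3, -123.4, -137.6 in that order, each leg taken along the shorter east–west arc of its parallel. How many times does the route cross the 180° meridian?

2

Leg 1: -173.2° → +89.9°, shortest Δλ = -96.9° (west) — crosses 180°.
Leg 2: +89.9° → +179.0°, shortest Δλ = 89.1° (east) — does not cross 180°.
Leg 3: +179.0° → -71.3°, shortest Δλ = 109.7° (east) — crosses 180°.
Leg 4: -71.3° → -123.4°, shortest Δλ = -52.1° (west) — does not cross 180°.
Leg 5: -123.4° → -137.6°, shortest Δλ = -14.2° (west) — does not cross 180°.
Total crossings: 2.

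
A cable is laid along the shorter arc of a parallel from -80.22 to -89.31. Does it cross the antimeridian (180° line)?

Signed shortest Δλ = ((-89.31 − -80.22 + 180) mod 360) − 180 = -9.09°.
Going west by 9.09° from -80.22° reaches -89.31° without touching 180°.

No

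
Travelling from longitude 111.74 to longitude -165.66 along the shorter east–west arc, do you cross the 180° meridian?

Yes

Naïve |-165.66 − 111.74| = 277.4° > 180°, so the shorter arc goes the other way round — across 180°.
Signed shortest Δλ = ((-165.66 − 111.74 + 180) mod 360) − 180 = 82.6°.
Going east by 82.6° from +111.74° passes through 180° before reaching -165.66°.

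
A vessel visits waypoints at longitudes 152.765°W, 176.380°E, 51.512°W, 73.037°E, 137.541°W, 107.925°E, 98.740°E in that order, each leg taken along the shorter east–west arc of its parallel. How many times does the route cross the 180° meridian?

Leg 1: -152.765° → +176.380°, shortest Δλ = -30.855° (west) — crosses 180°.
Leg 2: +176.380° → -51.512°, shortest Δλ = 132.108° (east) — crosses 180°.
Leg 3: -51.512° → +73.037°, shortest Δλ = 124.549° (east) — does not cross 180°.
Leg 4: +73.037° → -137.541°, shortest Δλ = 149.422° (east) — crosses 180°.
Leg 5: -137.541° → +107.925°, shortest Δλ = -114.534° (west) — crosses 180°.
Leg 6: +107.925° → +98.740°, shortest Δλ = -9.185° (west) — does not cross 180°.
Total crossings: 4.

4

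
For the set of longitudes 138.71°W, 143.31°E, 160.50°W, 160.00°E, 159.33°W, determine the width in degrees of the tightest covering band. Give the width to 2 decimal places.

Sort the longitudes: -160.50°, -159.33°, -138.71°, +143.31°, +160.00°.
Eastward gaps between consecutive values (wrapping around): 1.17°, 20.62°, 282.02°, 16.69°, 39.50°.
Largest gap = 282.02° ⇒ minimal covering band is its complement: 360° − 282.02° = 77.98°.
Band runs from +143.31° eastward to -138.71°, crossing the antimeridian.

77.98°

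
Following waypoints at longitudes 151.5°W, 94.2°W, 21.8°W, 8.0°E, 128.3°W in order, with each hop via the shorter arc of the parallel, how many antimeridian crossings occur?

0

Leg 1: -151.5° → -94.2°, shortest Δλ = 57.3° (east) — does not cross 180°.
Leg 2: -94.2° → -21.8°, shortest Δλ = 72.4° (east) — does not cross 180°.
Leg 3: -21.8° → +8.0°, shortest Δλ = 29.8° (east) — does not cross 180°.
Leg 4: +8.0° → -128.3°, shortest Δλ = -136.3° (west) — does not cross 180°.
Total crossings: 0.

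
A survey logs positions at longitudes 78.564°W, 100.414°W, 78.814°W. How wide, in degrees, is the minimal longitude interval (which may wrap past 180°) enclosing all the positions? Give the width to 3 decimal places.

21.850°

Sort the longitudes: -100.414°, -78.814°, -78.564°.
Eastward gaps between consecutive values (wrapping around): 21.600°, 0.250°, 338.150°.
Largest gap = 338.150° ⇒ minimal covering band is its complement: 360° − 338.150° = 21.850°.
Band runs from -100.414° eastward to -78.564°.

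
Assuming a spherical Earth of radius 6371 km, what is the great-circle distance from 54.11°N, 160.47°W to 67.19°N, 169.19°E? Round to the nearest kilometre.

Δλ = 169.19 − -160.47 = 329.66°; wrapped into (−180°, 180°]: -30.34°.
Δφ = 67.19 − 54.11 = 13.08°.
a = sin²(Δφ/2) + cos φ₁ · cos φ₂ · sin²(Δλ/2) = 0.028535.
c = 2·atan2(√a, √(1−a)) = 0.33948 rad → d = 6371·c ≈ 2162.80 km.

2163 km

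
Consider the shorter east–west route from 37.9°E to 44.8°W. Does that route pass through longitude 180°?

Signed shortest Δλ = ((-44.8 − 37.9 + 180) mod 360) − 180 = -82.7°.
Going west by 82.7° from +37.9° reaches -44.8° without touching 180°.

No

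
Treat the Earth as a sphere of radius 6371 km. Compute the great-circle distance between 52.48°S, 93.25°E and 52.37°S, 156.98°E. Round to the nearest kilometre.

4176 km

Δλ = 156.98 − 93.25 = 63.73°.
Δφ = -52.37 − -52.48 = 0.11°.
a = sin²(Δφ/2) + cos φ₁ · cos φ₂ · sin²(Δλ/2) = 0.103636.
c = 2·atan2(√a, √(1−a)) = 0.65553 rad → d = 6371·c ≈ 4176.36 km.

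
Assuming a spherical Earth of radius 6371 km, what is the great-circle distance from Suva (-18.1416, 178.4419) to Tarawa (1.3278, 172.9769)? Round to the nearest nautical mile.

Δλ = 172.9769 − 178.4419 = -5.4650°.
Δφ = 1.3278 − -18.1416 = 19.4694°.
a = sin²(Δφ/2) + cos φ₁ · cos φ₂ · sin²(Δλ/2) = 0.030749.
c = 2·atan2(√a, √(1−a)) = 0.35253 rad → d = 6371·c ≈ 2245.98 km ≈ 1212.73 nmi.

1213 nmi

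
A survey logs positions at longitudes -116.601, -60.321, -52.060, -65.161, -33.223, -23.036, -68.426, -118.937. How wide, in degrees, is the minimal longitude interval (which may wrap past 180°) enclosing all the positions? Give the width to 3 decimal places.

95.901°

Sort the longitudes: -118.937°, -116.601°, -68.426°, -65.161°, -60.321°, -52.060°, -33.223°, -23.036°.
Eastward gaps between consecutive values (wrapping around): 2.336°, 48.175°, 3.265°, 4.840°, 8.261°, 18.837°, 10.187°, 264.099°.
Largest gap = 264.099° ⇒ minimal covering band is its complement: 360° − 264.099° = 95.901°.
Band runs from -118.937° eastward to -23.036°.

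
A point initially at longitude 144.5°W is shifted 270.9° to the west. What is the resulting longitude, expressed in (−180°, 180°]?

55.4°W

Start at -144.5°; shift −270.9° → -415.4°.
-415.4° lies outside (−180°, 180°]; add 360° → -55.4°.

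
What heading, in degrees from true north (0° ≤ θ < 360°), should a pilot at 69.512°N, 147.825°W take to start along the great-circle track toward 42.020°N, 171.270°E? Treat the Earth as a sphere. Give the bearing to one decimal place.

239.1°

Δλ = 171.270 − -147.825 = 319.095°; wrapped into (−180°, 180°]: -40.905°.
θ = atan2( sin Δλ · cos φ₂ , cos φ₁ · sin φ₂ − sin φ₁ · cos φ₂ · cos Δλ )
  = atan2(-0.48646, -0.29168) = -120.947° → normalised to [0°, 360°): 239.053°.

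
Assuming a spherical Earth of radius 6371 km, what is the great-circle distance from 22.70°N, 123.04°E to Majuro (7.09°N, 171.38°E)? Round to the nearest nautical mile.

Δλ = 171.38 − 123.04 = 48.34°.
Δφ = 7.09 − 22.70 = -15.61°.
a = sin²(Δφ/2) + cos φ₁ · cos φ₂ · sin²(Δλ/2) = 0.171919.
c = 2·atan2(√a, √(1−a)) = 0.85507 rad → d = 6371·c ≈ 5447.68 km ≈ 2941.51 nmi.

2942 nmi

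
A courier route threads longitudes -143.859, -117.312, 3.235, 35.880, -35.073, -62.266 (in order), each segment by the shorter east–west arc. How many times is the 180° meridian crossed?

Leg 1: -143.859° → -117.312°, shortest Δλ = 26.547° (east) — does not cross 180°.
Leg 2: -117.312° → +3.235°, shortest Δλ = 120.547° (east) — does not cross 180°.
Leg 3: +3.235° → +35.880°, shortest Δλ = 32.645° (east) — does not cross 180°.
Leg 4: +35.880° → -35.073°, shortest Δλ = -70.953° (west) — does not cross 180°.
Leg 5: -35.073° → -62.266°, shortest Δλ = -27.193° (west) — does not cross 180°.
Total crossings: 0.

0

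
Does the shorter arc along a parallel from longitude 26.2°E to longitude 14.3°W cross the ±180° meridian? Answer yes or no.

Signed shortest Δλ = ((-14.3 − 26.2 + 180) mod 360) − 180 = -40.5°.
Going west by 40.5° from +26.2° reaches -14.3° without touching 180°.

No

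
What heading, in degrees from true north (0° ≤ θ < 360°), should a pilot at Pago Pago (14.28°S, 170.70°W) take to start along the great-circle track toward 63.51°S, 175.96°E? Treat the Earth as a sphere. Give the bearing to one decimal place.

187.7°

Δλ = 175.96 − -170.70 = 346.66°; wrapped into (−180°, 180°]: -13.34°.
θ = atan2( sin Δλ · cos φ₂ , cos φ₁ · sin φ₂ − sin φ₁ · cos φ₂ · cos Δλ )
  = atan2(-0.10291, -0.76031) = -172.291° → normalised to [0°, 360°): 187.709°.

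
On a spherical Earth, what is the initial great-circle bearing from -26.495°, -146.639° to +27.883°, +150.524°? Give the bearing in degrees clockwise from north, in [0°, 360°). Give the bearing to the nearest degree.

Δλ = 150.524 − -146.639 = 297.163°; wrapped into (−180°, 180°]: -62.837°.
θ = atan2( sin Δλ · cos φ₂ , cos φ₁ · sin φ₂ − sin φ₁ · cos φ₂ · cos Δλ )
  = atan2(-0.78642, 0.59857) = -52.724° → normalised to [0°, 360°): 307.276°.

307°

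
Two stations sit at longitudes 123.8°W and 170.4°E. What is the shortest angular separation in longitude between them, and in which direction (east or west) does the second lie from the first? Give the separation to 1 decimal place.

65.8° west

Raw difference: 170.4 − -123.8 = 294.2°.
Normalise into (−180°, 180°]: 294.2° − 360° = -65.8°.
Negative ⇒ the second point lies to the west; separation 65.8°.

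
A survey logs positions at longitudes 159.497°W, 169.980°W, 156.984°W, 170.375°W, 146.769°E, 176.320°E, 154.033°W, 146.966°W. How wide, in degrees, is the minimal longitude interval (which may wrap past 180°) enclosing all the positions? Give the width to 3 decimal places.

Sort the longitudes: -170.375°, -169.980°, -159.497°, -156.984°, -154.033°, -146.966°, +146.769°, +176.320°.
Eastward gaps between consecutive values (wrapping around): 0.395°, 10.483°, 2.513°, 2.951°, 7.067°, 293.735°, 29.551°, 13.305°.
Largest gap = 293.735° ⇒ minimal covering band is its complement: 360° − 293.735° = 66.265°.
Band runs from +146.769° eastward to -146.966°, crossing the antimeridian.

66.265°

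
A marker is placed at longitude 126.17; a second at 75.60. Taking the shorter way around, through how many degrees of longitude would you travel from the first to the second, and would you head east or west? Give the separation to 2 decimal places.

Raw difference: 75.60 − 126.17 = -50.57°.
Normalise into (−180°, 180°]: -50.57° stays -50.57°.
Negative ⇒ the second point lies to the west; separation 50.57°.

50.57° west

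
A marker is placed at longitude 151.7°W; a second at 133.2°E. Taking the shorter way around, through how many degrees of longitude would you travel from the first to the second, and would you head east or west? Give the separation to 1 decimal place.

75.1° west

Raw difference: 133.2 − -151.7 = 284.9°.
Normalise into (−180°, 180°]: 284.9° − 360° = -75.1°.
Negative ⇒ the second point lies to the west; separation 75.1°.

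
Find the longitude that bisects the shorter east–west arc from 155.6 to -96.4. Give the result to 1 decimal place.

-150.4°

Signed shortest Δλ from +155.6° to -96.4° is +108.0°.
Midpoint longitude = +155.6° + (+108.0°)/2 = +155.6° + 54.0° = +209.6°.
Normalise into (−180°, 180°]: -150.4°.
(The naïve average (+155.6 + -96.4)/2 = 29.6° is on the wrong side of the globe.)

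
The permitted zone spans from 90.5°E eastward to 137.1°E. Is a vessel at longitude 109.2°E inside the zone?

Band width going east from +90.5° to +137.1°: ((137.1 − 90.5) mod 360) = 46.6°.
Offset of +109.2° east of the west edge: ((109.2 − 90.5) mod 360) = 18.7°.
18.7° ≤ 46.6° ⇒ inside.

Yes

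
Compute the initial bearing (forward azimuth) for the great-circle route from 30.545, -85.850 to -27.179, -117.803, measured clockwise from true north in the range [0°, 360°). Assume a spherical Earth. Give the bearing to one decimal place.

211.2°

Δλ = -117.803 − -85.850 = -31.953°.
θ = atan2( sin Δλ · cos φ₂ , cos φ₁ · sin φ₂ − sin φ₁ · cos φ₂ · cos Δλ )
  = atan2(-0.47079, -0.77698) = -148.788° → normalised to [0°, 360°): 211.212°.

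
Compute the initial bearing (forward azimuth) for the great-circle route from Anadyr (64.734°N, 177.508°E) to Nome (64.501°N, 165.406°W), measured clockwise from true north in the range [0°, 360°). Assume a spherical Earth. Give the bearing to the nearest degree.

Δλ = -165.406 − 177.508 = -342.914°; wrapped into (−180°, 180°]: 17.086°.
θ = atan2( sin Δλ · cos φ₂ , cos φ₁ · sin φ₂ − sin φ₁ · cos φ₂ · cos Δλ )
  = atan2(0.12648, 0.01312) = 84.080° → normalised to [0°, 360°): 84.080°.

84°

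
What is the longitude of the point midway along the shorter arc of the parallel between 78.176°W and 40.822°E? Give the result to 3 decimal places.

18.677°W

Signed shortest Δλ from -78.176° to +40.822° is +118.998°.
Midpoint longitude = -78.176° + (+118.998°)/2 = -78.176° + 59.499° = -18.677°.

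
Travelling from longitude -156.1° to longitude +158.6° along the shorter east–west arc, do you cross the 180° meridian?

Naïve |158.6 − -156.1| = 314.7° > 180°, so the shorter arc goes the other way round — across 180°.
Signed shortest Δλ = ((158.6 − -156.1 + 180) mod 360) − 180 = -45.3°.
Going west by 45.3° from -156.1° passes through 180° before reaching +158.6°.

Yes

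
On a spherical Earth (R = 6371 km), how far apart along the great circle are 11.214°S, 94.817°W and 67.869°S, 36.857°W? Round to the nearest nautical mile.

4077 nmi

Δλ = -36.857 − -94.817 = 57.960°.
Δφ = -67.869 − -11.214 = -56.655°.
a = sin²(Δφ/2) + cos φ₁ · cos φ₂ · sin²(Δλ/2) = 0.311906.
c = 2·atan2(√a, √(1−a)) = 1.18512 rad → d = 6371·c ≈ 7550.39 km ≈ 4076.88 nmi.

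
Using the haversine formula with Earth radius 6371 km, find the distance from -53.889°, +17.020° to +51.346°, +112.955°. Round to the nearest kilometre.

Δλ = 112.955 − 17.020 = 95.935°.
Δφ = 51.346 − -53.889 = 105.235°.
a = sin²(Δφ/2) + cos φ₁ · cos φ₂ · sin²(Δλ/2) = 0.834480.
c = 2·atan2(√a, √(1−a)) = 2.30361 rad → d = 6371·c ≈ 14676.27 km.

14676 km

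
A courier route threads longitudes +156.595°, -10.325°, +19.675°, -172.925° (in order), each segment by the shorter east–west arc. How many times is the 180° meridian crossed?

1

Leg 1: +156.595° → -10.325°, shortest Δλ = -166.92° (west) — does not cross 180°.
Leg 2: -10.325° → +19.675°, shortest Δλ = 30.0° (east) — does not cross 180°.
Leg 3: +19.675° → -172.925°, shortest Δλ = 167.4° (east) — crosses 180°.
Total crossings: 1.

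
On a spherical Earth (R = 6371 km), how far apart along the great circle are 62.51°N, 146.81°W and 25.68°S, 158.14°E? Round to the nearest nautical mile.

Δλ = 158.14 − -146.81 = 304.95°; wrapped into (−180°, 180°]: -55.05°.
Δφ = -25.68 − 62.51 = -88.19°.
a = sin²(Δφ/2) + cos φ₁ · cos φ₂ · sin²(Δλ/2) = 0.573053.
c = 2·atan2(√a, √(1−a)) = 1.71743 rad → d = 6371·c ≈ 10941.72 km ≈ 5908.06 nmi.

5908 nmi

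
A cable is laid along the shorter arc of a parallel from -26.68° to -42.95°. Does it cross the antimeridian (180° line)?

No

Signed shortest Δλ = ((-42.95 − -26.68 + 180) mod 360) − 180 = -16.27°.
Going west by 16.27° from -26.68° reaches -42.95° without touching 180°.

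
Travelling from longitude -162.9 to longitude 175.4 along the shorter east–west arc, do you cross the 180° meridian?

Naïve |175.4 − -162.9| = 338.3° > 180°, so the shorter arc goes the other way round — across 180°.
Signed shortest Δλ = ((175.4 − -162.9 + 180) mod 360) − 180 = -21.7°.
Going west by 21.7° from -162.9° passes through 180° before reaching +175.4°.

Yes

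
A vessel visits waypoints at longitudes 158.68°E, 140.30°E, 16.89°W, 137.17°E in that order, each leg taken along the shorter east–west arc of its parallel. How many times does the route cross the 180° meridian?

0

Leg 1: +158.68° → +140.30°, shortest Δλ = -18.38° (west) — does not cross 180°.
Leg 2: +140.30° → -16.89°, shortest Δλ = -157.19° (west) — does not cross 180°.
Leg 3: -16.89° → +137.17°, shortest Δλ = 154.06° (east) — does not cross 180°.
Total crossings: 0.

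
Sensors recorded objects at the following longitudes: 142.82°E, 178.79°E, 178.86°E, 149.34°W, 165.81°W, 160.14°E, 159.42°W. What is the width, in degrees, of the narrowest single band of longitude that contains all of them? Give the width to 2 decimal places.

Sort the longitudes: -165.81°, -159.42°, -149.34°, +142.82°, +160.14°, +178.79°, +178.86°.
Eastward gaps between consecutive values (wrapping around): 6.39°, 10.08°, 292.16°, 17.32°, 18.65°, 0.07°, 15.33°.
Largest gap = 292.16° ⇒ minimal covering band is its complement: 360° − 292.16° = 67.84°.
Band runs from +142.82° eastward to -149.34°, crossing the antimeridian.

67.84°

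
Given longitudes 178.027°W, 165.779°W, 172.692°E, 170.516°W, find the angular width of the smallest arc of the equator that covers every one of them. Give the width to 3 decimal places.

21.529°

Sort the longitudes: -178.027°, -170.516°, -165.779°, +172.692°.
Eastward gaps between consecutive values (wrapping around): 7.511°, 4.737°, 338.471°, 9.281°.
Largest gap = 338.471° ⇒ minimal covering band is its complement: 360° − 338.471° = 21.529°.
Band runs from +172.692° eastward to -165.779°, crossing the antimeridian.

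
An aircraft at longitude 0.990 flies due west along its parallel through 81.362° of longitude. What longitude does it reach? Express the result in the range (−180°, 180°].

-80.372°

Start at +0.990°; shift −81.362° → -80.372°.
-80.372° already lies in (−180°, 180°].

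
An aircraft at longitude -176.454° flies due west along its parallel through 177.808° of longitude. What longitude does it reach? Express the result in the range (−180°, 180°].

Start at -176.454°; shift −177.808° → -354.262°.
-354.262° lies outside (−180°, 180°]; add 360° → +5.738°.

+5.738°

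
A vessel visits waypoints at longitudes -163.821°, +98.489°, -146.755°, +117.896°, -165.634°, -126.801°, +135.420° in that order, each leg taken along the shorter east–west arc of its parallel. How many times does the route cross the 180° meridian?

Leg 1: -163.821° → +98.489°, shortest Δλ = -97.69° (west) — crosses 180°.
Leg 2: +98.489° → -146.755°, shortest Δλ = 114.756° (east) — crosses 180°.
Leg 3: -146.755° → +117.896°, shortest Δλ = -95.349° (west) — crosses 180°.
Leg 4: +117.896° → -165.634°, shortest Δλ = 76.47° (east) — crosses 180°.
Leg 5: -165.634° → -126.801°, shortest Δλ = 38.833° (east) — does not cross 180°.
Leg 6: -126.801° → +135.420°, shortest Δλ = -97.779° (west) — crosses 180°.
Total crossings: 5.

5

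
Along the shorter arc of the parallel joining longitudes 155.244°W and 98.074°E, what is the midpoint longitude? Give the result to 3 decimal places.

151.415°E

Signed shortest Δλ from -155.244° to +98.074° is -106.682°.
Midpoint longitude = -155.244° + (-106.682°)/2 = -155.244° − 53.341° = -208.585°.
Normalise into (−180°, 180°]: +151.415°.
(The naïve average (-155.244 + +98.074)/2 = -28.585° is on the wrong side of the globe.)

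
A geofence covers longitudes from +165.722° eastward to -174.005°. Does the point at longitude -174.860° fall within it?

Yes

Band width going east from +165.722° to -174.005°: ((-174.005 − 165.722) mod 360) = 20.273°.
Offset of -174.860° east of the west edge: ((-174.860 − 165.722) mod 360) = 19.418°.
19.418° ≤ 20.273° ⇒ inside.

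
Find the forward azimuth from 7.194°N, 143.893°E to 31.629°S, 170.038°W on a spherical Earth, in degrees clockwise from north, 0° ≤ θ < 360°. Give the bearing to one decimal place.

134.1°

Δλ = -170.038 − 143.893 = -313.931°; wrapped into (−180°, 180°]: 46.069°.
θ = atan2( sin Δλ · cos φ₂ , cos φ₁ · sin φ₂ − sin φ₁ · cos φ₂ · cos Δλ )
  = atan2(0.61320, -0.59427) = 134.102° → normalised to [0°, 360°): 134.102°.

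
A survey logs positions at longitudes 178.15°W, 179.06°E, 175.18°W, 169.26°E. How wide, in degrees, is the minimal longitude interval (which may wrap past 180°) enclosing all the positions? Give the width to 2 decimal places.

15.56°

Sort the longitudes: -178.15°, -175.18°, +169.26°, +179.06°.
Eastward gaps between consecutive values (wrapping around): 2.97°, 344.44°, 9.80°, 2.79°.
Largest gap = 344.44° ⇒ minimal covering band is its complement: 360° − 344.44° = 15.56°.
Band runs from +169.26° eastward to -175.18°, crossing the antimeridian.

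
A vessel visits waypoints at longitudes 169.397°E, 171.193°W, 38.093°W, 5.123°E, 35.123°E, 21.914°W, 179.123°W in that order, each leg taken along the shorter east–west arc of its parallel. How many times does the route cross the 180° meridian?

1

Leg 1: +169.397° → -171.193°, shortest Δλ = 19.41° (east) — crosses 180°.
Leg 2: -171.193° → -38.093°, shortest Δλ = 133.1° (east) — does not cross 180°.
Leg 3: -38.093° → +5.123°, shortest Δλ = 43.216° (east) — does not cross 180°.
Leg 4: +5.123° → +35.123°, shortest Δλ = 30.0° (east) — does not cross 180°.
Leg 5: +35.123° → -21.914°, shortest Δλ = -57.037° (west) — does not cross 180°.
Leg 6: -21.914° → -179.123°, shortest Δλ = -157.209° (west) — does not cross 180°.
Total crossings: 1.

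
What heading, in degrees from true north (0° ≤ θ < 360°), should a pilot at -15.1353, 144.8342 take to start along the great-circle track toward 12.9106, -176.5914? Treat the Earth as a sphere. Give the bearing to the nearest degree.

Δλ = -176.5914 − 144.8342 = -321.4256°; wrapped into (−180°, 180°]: 38.5744°.
θ = atan2( sin Δλ · cos φ₂ , cos φ₁ · sin φ₂ − sin φ₁ · cos φ₂ · cos Δλ )
  = atan2(0.60777, 0.41465) = 55.696° → normalised to [0°, 360°): 55.696°.

56°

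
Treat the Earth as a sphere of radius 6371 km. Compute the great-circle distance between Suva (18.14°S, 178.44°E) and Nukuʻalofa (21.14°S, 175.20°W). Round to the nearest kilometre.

Δλ = -175.20 − 178.44 = -353.64°; wrapped into (−180°, 180°]: 6.36°.
Δφ = -21.14 − -18.14 = -3.00°.
a = sin²(Δφ/2) + cos φ₁ · cos φ₂ · sin²(Δλ/2) = 0.003413.
c = 2·atan2(√a, √(1−a)) = 0.11690 rad → d = 6371·c ≈ 744.79 km.

745 km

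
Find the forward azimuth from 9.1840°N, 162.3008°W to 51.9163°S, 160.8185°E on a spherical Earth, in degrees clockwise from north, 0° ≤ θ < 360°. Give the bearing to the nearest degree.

203°

Δλ = 160.8185 − -162.3008 = 323.1193°; wrapped into (−180°, 180°]: -36.8807°.
θ = atan2( sin Δλ · cos φ₂ , cos φ₁ · sin φ₂ − sin φ₁ · cos φ₂ · cos Δλ )
  = atan2(-0.37018, -0.85577) = -156.608° → normalised to [0°, 360°): 203.392°.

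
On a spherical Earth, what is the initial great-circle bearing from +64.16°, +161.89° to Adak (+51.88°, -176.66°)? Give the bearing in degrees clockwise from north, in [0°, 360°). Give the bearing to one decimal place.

127.7°

Δλ = -176.66 − 161.89 = -338.55°; wrapped into (−180°, 180°]: 21.45°.
θ = atan2( sin Δλ · cos φ₂ , cos φ₁ · sin φ₂ − sin φ₁ · cos φ₂ · cos Δλ )
  = atan2(0.22574, -0.17421) = 127.658° → normalised to [0°, 360°): 127.658°.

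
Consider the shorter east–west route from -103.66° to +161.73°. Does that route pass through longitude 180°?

Naïve |161.73 − -103.66| = 265.39° > 180°, so the shorter arc goes the other way round — across 180°.
Signed shortest Δλ = ((161.73 − -103.66 + 180) mod 360) − 180 = -94.61°.
Going west by 94.61° from -103.66° passes through 180° before reaching +161.73°.

Yes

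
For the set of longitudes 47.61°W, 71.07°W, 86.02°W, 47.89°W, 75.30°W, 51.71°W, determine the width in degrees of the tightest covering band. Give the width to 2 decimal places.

Sort the longitudes: -86.02°, -75.30°, -71.07°, -51.71°, -47.89°, -47.61°.
Eastward gaps between consecutive values (wrapping around): 10.72°, 4.23°, 19.36°, 3.82°, 0.28°, 321.59°.
Largest gap = 321.59° ⇒ minimal covering band is its complement: 360° − 321.59° = 38.41°.
Band runs from -86.02° eastward to -47.61°.

38.41°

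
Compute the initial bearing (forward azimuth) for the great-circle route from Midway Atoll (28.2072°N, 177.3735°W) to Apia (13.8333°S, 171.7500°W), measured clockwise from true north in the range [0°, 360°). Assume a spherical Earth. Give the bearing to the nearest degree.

172°

Δλ = -171.7500 − -177.3735 = 5.6235°.
θ = atan2( sin Δλ · cos φ₂ , cos φ₁ · sin φ₂ − sin φ₁ · cos φ₂ · cos Δλ )
  = atan2(0.09515, -0.66745) = 171.887° → normalised to [0°, 360°): 171.887°.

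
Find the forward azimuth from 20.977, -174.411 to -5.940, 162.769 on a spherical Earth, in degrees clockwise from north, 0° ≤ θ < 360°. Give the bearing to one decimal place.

Δλ = 162.769 − -174.411 = 337.180°; wrapped into (−180°, 180°]: -22.820°.
θ = atan2( sin Δλ · cos φ₂ , cos φ₁ · sin φ₂ − sin φ₁ · cos φ₂ · cos Δλ )
  = atan2(-0.38575, -0.42483) = -137.760° → normalised to [0°, 360°): 222.240°.

222.2°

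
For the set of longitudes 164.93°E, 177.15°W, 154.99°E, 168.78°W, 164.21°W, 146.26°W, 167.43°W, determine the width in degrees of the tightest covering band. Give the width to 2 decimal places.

Sort the longitudes: -177.15°, -168.78°, -167.43°, -164.21°, -146.26°, +154.99°, +164.93°.
Eastward gaps between consecutive values (wrapping around): 8.37°, 1.35°, 3.22°, 17.95°, 301.25°, 9.94°, 17.92°.
Largest gap = 301.25° ⇒ minimal covering band is its complement: 360° − 301.25° = 58.75°.
Band runs from +154.99° eastward to -146.26°, crossing the antimeridian.

58.75°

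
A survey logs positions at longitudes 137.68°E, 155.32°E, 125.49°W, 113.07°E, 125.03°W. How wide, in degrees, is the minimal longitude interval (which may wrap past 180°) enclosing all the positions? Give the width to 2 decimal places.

121.90°

Sort the longitudes: -125.49°, -125.03°, +113.07°, +137.68°, +155.32°.
Eastward gaps between consecutive values (wrapping around): 0.46°, 238.10°, 24.61°, 17.64°, 79.19°.
Largest gap = 238.10° ⇒ minimal covering band is its complement: 360° − 238.10° = 121.90°.
Band runs from +113.07° eastward to -125.03°, crossing the antimeridian.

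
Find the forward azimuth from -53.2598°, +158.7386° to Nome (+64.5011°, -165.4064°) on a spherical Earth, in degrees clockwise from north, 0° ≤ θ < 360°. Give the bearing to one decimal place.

17.1°

Δλ = -165.4064 − 158.7386 = -324.1450°; wrapped into (−180°, 180°]: 35.8550°.
θ = atan2( sin Δλ · cos φ₂ , cos φ₁ · sin φ₂ − sin φ₁ · cos φ₂ · cos Δλ )
  = atan2(0.25216, 0.81953) = 17.102° → normalised to [0°, 360°): 17.102°.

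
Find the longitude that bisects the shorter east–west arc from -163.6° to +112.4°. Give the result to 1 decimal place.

+154.4°

Signed shortest Δλ from -163.6° to +112.4° is -84.0°.
Midpoint longitude = -163.6° + (-84.0°)/2 = -163.6° − 42.0° = -205.6°.
Normalise into (−180°, 180°]: +154.4°.
(The naïve average (-163.6 + +112.4)/2 = -25.6° is on the wrong side of the globe.)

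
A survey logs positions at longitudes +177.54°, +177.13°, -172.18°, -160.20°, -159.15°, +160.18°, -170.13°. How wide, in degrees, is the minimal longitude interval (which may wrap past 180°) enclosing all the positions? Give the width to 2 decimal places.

40.67°

Sort the longitudes: -172.18°, -170.13°, -160.20°, -159.15°, +160.18°, +177.13°, +177.54°.
Eastward gaps between consecutive values (wrapping around): 2.05°, 9.93°, 1.05°, 319.33°, 16.95°, 0.41°, 10.28°.
Largest gap = 319.33° ⇒ minimal covering band is its complement: 360° − 319.33° = 40.67°.
Band runs from +160.18° eastward to -159.15°, crossing the antimeridian.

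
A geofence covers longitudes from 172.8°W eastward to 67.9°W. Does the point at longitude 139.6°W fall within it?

Band width going east from -172.8° to -67.9°: ((-67.9 − -172.8) mod 360) = 104.9°.
Offset of -139.6° east of the west edge: ((-139.6 − -172.8) mod 360) = 33.2°.
33.2° ≤ 104.9° ⇒ inside.

Yes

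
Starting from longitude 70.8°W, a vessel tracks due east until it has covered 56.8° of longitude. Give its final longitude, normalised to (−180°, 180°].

Start at -70.8°; shift +56.8° → -14.0°.
-14.0° already lies in (−180°, 180°].

14.0°W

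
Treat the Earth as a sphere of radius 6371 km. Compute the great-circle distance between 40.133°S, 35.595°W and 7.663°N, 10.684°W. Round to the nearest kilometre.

5898 km

Δλ = -10.684 − -35.595 = 24.911°.
Δφ = 7.663 − -40.133 = 47.796°.
a = sin²(Δφ/2) + cos φ₁ · cos φ₂ · sin²(Δλ/2) = 0.199362.
c = 2·atan2(√a, √(1−a)) = 0.92570 rad → d = 6371·c ≈ 5897.63 km.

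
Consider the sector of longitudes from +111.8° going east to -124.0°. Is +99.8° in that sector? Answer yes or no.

No

Band width going east from +111.8° to -124.0°: ((-124.0 − 111.8) mod 360) = 124.2°.
Offset of +99.8° east of the west edge: ((99.8 − 111.8) mod 360) = 348.0°.
348.0° > 124.2° ⇒ outside.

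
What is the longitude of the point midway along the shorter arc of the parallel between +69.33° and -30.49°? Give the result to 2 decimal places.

+19.42°

Signed shortest Δλ from +69.33° to -30.49° is -99.82°.
Midpoint longitude = +69.33° + (-99.82°)/2 = +69.33° − 49.91° = +19.42°.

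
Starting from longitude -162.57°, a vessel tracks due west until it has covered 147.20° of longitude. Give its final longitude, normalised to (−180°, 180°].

+50.23°

Start at -162.57°; shift −147.20° → -309.77°.
-309.77° lies outside (−180°, 180°]; add 360° → +50.23°.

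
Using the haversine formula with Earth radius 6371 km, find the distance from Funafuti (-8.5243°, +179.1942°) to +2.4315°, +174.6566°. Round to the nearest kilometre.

1318 km

Δλ = 174.6566 − 179.1942 = -4.5376°.
Δφ = 2.4315 − -8.5243 = 10.9558°.
a = sin²(Δφ/2) + cos φ₁ · cos φ₂ · sin²(Δλ/2) = 0.010661.
c = 2·atan2(√a, √(1−a)) = 0.20688 rad → d = 6371·c ≈ 1318.01 km.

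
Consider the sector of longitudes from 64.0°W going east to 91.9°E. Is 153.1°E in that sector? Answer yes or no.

Band width going east from -64.0° to +91.9°: ((91.9 − -64.0) mod 360) = 155.9°.
Offset of +153.1° east of the west edge: ((153.1 − -64.0) mod 360) = 217.1°.
217.1° > 155.9° ⇒ outside.

No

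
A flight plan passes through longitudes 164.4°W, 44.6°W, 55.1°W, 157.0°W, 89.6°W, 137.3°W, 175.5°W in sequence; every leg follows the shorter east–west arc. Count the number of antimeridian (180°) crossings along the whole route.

0

Leg 1: -164.4° → -44.6°, shortest Δλ = 119.8° (east) — does not cross 180°.
Leg 2: -44.6° → -55.1°, shortest Δλ = -10.5° (west) — does not cross 180°.
Leg 3: -55.1° → -157.0°, shortest Δλ = -101.9° (west) — does not cross 180°.
Leg 4: -157.0° → -89.6°, shortest Δλ = 67.4° (east) — does not cross 180°.
Leg 5: -89.6° → -137.3°, shortest Δλ = -47.7° (west) — does not cross 180°.
Leg 6: -137.3° → -175.5°, shortest Δλ = -38.2° (west) — does not cross 180°.
Total crossings: 0.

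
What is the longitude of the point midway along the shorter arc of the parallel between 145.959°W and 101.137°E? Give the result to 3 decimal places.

157.589°E

Signed shortest Δλ from -145.959° to +101.137° is -112.904°.
Midpoint longitude = -145.959° + (-112.904°)/2 = -145.959° − 56.452° = -202.411°.
Normalise into (−180°, 180°]: +157.589°.
(The naïve average (-145.959 + +101.137)/2 = -22.411° is on the wrong side of the globe.)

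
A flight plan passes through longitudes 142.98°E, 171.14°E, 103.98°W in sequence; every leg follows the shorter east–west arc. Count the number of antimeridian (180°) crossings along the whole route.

1

Leg 1: +142.98° → +171.14°, shortest Δλ = 28.16° (east) — does not cross 180°.
Leg 2: +171.14° → -103.98°, shortest Δλ = 84.88° (east) — crosses 180°.
Total crossings: 1.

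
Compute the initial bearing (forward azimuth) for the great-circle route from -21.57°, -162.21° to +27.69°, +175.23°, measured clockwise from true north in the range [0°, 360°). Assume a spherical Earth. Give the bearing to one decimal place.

Δλ = 175.23 − -162.21 = 337.44°; wrapped into (−180°, 180°]: -22.56°.
θ = atan2( sin Δλ · cos φ₂ , cos φ₁ · sin φ₂ − sin φ₁ · cos φ₂ · cos Δλ )
  = atan2(-0.33971, 0.73277) = -24.873° → normalised to [0°, 360°): 335.127°.

335.1°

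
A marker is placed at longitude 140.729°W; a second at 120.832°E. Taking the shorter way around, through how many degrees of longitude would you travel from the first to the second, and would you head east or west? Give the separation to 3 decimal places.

Raw difference: 120.832 − -140.729 = 261.561°.
Normalise into (−180°, 180°]: 261.561° − 360° = -98.439°.
Negative ⇒ the second point lies to the west; separation 98.439°.

98.439° west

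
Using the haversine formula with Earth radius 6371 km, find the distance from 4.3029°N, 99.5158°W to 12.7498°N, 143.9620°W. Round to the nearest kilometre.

Δλ = -143.9620 − -99.5158 = -44.4462°.
Δφ = 12.7498 − 4.3029 = 8.4469°.
a = sin²(Δφ/2) + cos φ₁ · cos φ₂ · sin²(Δλ/2) = 0.144549.
c = 2·atan2(√a, √(1−a)) = 0.78002 rad → d = 6371·c ≈ 4969.49 km.

4969 km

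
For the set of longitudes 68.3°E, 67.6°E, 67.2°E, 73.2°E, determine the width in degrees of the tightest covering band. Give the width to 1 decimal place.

6.0°

Sort the longitudes: +67.2°, +67.6°, +68.3°, +73.2°.
Eastward gaps between consecutive values (wrapping around): 0.4°, 0.7°, 4.9°, 354.0°.
Largest gap = 354.0° ⇒ minimal covering band is its complement: 360° − 354.0° = 6.0°.
Band runs from +67.2° eastward to +73.2°.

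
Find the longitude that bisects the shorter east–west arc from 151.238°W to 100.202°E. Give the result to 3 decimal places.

Signed shortest Δλ from -151.238° to +100.202° is -108.560°.
Midpoint longitude = -151.238° + (-108.560°)/2 = -151.238° − 54.280° = -205.518°.
Normalise into (−180°, 180°]: +154.482°.
(The naïve average (-151.238 + +100.202)/2 = -25.518° is on the wrong side of the globe.)

154.482°E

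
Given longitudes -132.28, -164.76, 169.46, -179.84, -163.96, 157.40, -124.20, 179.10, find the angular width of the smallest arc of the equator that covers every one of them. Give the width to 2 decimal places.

Sort the longitudes: -179.84°, -164.76°, -163.96°, -132.28°, -124.20°, +157.40°, +169.46°, +179.10°.
Eastward gaps between consecutive values (wrapping around): 15.08°, 0.80°, 31.68°, 8.08°, 281.60°, 12.06°, 9.64°, 1.06°.
Largest gap = 281.60° ⇒ minimal covering band is its complement: 360° − 281.60° = 78.40°.
Band runs from +157.40° eastward to -124.20°, crossing the antimeridian.

78.40°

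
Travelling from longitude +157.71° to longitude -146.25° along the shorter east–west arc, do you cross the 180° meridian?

Naïve |-146.25 − 157.71| = 303.96° > 180°, so the shorter arc goes the other way round — across 180°.
Signed shortest Δλ = ((-146.25 − 157.71 + 180) mod 360) − 180 = 56.04°.
Going east by 56.04° from +157.71° passes through 180° before reaching -146.25°.

Yes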